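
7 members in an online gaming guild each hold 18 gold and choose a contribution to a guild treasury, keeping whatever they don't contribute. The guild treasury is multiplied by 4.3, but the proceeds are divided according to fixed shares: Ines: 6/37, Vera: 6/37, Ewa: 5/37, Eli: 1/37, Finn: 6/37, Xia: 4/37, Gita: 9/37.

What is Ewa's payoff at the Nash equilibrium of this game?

28.46 gold

For player j, contributing a unit is worthwhile iff 4.3 × (j's share) ≥ 1, i.e. iff j's share is at least 0.2326.
Gita alone (share 9/37) is above the threshold, contributing 18; the remaining 6 contribute 0. Total contributed: 18.
Ewa keeps 18 and receives 4.3 × 18 × 5/37 = 10.46 from the guild treasury, for a payoff of 28.46.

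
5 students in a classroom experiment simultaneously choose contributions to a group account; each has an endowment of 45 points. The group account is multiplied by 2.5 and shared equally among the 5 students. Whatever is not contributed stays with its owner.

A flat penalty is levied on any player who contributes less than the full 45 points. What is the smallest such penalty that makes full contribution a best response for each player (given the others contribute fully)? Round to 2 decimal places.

Given the others contribute fully, the best deviation is to contribute 0 (any partial contribution still incurs the fine and gives up units whose private return 0.5000 is below 1).
Deviating from 45 to 0 saves 45 points but forfeits the deviator's share of the drop in the group account: 2.5/5 × 45 = 22.50.
So the deviation gain is 45 − 22.50 = 22.50, and the fine must be at least 22.50 points to wipe it out.

22.50 points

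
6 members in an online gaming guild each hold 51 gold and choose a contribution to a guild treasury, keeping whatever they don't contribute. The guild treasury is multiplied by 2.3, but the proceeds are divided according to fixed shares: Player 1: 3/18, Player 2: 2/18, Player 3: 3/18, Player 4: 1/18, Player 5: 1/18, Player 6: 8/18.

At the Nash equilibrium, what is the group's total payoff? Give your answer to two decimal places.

372.30 gold

Each unit j contributes comes back to j as 2.3 × (j's share), so j prefers to contribute only if that share exceeds 1/2.3 = 0.4348; otherwise keeping the unit dominates.
The only share above 0.4348 is Player 6's 8/18, contributing 51; the remaining 5 contribute 0. Total contributed: 51.
The guild treasury pays out 2.3 × 51 = 117.30 in total (split across the unequal shares, but the aggregate is all that matters for the group sum).
The 5 free-riders keep 51 each, adding 255. Group total = 255 + 117.30 = 372.30.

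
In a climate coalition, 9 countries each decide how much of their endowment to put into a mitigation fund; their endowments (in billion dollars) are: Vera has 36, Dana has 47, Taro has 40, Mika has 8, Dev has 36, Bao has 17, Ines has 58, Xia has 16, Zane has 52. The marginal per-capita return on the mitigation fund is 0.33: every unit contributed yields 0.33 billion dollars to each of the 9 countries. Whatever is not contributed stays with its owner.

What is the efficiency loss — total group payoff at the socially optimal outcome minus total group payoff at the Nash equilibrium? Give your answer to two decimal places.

The private return per contributed unit is 0.33 < 1 for everyone, so the Nash equilibrium is zero contribution and the group total is Σ E_j = 36 + 47 + 40 + 8 + 36 + 17 + 58 + 16 + 52 = 310.
Each contributed unit returns 2.970 to the group, so the social optimum is full contribution by everyone: group total = 2.970 × 310 = 920.70.
Efficiency loss = (2.970 − 1) × 310 = 610.70.

610.70 billion dollars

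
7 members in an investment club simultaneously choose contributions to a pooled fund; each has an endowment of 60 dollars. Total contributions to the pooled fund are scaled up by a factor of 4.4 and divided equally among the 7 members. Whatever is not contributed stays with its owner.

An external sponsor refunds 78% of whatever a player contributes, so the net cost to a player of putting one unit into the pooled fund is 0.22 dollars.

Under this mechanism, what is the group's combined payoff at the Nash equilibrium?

The effective private return per unit is now (4.4/7) / 0.22 = 2.8571 > 1, so every player's dominant strategy flips to full contribution.
At the Nash equilibrium everyone contributes 60. Group total payoff = 7 × (60 × 0.78 + 4.4 × 60) = 2175.60.

2175.60 dollars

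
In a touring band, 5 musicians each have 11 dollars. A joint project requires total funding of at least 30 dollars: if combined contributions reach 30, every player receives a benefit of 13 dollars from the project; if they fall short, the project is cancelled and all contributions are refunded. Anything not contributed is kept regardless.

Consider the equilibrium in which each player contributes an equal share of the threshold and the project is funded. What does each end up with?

Equal share of the threshold: 30/5 = 6.
At this profile no one gains by cutting their contribution: any cut drops the total below 30, the project is cancelled, contributions are refunded, and the deviator ends with 11, which is less than 11 − 6 + 13 = 18. Contributing more than 6 just wastes the excess. So contributing exactly 6 is a best response.
Each player's payoff: 11 − 6 + 13 = 18.

18 dollars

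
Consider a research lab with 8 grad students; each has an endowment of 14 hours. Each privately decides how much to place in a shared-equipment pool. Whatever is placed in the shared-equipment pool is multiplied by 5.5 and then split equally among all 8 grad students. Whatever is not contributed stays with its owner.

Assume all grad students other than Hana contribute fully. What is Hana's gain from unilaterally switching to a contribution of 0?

Switching from a contribution of 14 to 0 lets Hana keep an extra 14 hours, but lowers the shared-equipment pool by 14, which costs Hana their own share of that drop: 5.5/8 × 14 = 9.62.
Net gain = 14 − 9.62 = 4.38. The private return per contributed unit (0.6875) is below 1, so free-riding is indeed the best response regardless of what the others do.

4.38 hours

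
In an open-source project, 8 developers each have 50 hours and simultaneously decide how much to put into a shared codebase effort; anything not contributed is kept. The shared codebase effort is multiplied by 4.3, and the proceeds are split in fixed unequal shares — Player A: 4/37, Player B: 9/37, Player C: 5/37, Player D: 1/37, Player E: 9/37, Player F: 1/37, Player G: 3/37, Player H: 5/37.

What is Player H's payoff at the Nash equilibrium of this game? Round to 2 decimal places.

For player j, contributing a unit is worthwhile iff 4.3 × (j's share) ≥ 1, i.e. iff j's share is at least 0.2326.
Player B and Player E are above the threshold, contributing 50 each; the remaining 6 contribute 0. Total contributed: 100.
Player H keeps 50 and receives 4.3 × 100 × 5/37 = 58.11 from the shared codebase effort, for a payoff of 108.11.

108.11 hours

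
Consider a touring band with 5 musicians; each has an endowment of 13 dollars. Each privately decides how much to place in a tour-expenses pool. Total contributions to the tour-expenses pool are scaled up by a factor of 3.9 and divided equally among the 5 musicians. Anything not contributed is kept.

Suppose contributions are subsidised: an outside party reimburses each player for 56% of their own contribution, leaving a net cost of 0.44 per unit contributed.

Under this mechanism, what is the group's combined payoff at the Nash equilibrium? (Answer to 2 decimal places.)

289.90 dollars

Under the mechanism each unit contributed yields (3.9/5) / 0.44 = 1.7727 back to its contributor per unit of net cost, which exceeds 1, making full contribution the dominant choice for everyone.
So the Nash equilibrium is full contribution by all 5; the group earns 5 × (13 × 0.56 + 3.9 × 13) = 289.90.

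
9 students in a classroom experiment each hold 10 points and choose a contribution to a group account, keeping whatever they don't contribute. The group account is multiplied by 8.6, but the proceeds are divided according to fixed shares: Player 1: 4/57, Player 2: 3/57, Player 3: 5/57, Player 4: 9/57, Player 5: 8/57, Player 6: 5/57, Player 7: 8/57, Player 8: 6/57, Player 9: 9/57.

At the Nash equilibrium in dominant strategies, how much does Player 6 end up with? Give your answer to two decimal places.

40.18 points

For player j, contributing a unit is worthwhile iff 8.6 × (j's share) ≥ 1, i.e. iff j's share is at least 0.1163.
The shares above 0.1163 belong to Player 4, Player 5, Player 7 and Player 9, contributing 10 each; the remaining 5 contribute 0. Total contributed: 40.
Player 6 keeps 10 and receives 8.6 × 40 × 5/57 = 30.18 from the group account, for a payoff of 40.18.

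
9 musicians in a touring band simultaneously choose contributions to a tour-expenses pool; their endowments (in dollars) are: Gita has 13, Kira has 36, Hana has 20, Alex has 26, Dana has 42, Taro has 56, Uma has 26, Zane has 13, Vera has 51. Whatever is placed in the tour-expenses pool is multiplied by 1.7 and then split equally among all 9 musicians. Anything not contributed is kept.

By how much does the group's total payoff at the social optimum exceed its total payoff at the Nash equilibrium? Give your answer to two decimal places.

The private return per contributed unit is 1.7/9 = 0.1889 < 1 for every player regardless of endowment, so the Nash equilibrium is zero contribution and the group total is Σ E_j = 13 + 36 + 20 + 26 + 42 + 56 + 26 + 13 + 51 = 283.
Each contributed unit returns 1.700 to the group, so the social optimum is full contribution by everyone: group total = 1.700 × 283 = 481.10.
Efficiency loss = (1.700 − 1) × 283 = 198.10.

198.10 dollars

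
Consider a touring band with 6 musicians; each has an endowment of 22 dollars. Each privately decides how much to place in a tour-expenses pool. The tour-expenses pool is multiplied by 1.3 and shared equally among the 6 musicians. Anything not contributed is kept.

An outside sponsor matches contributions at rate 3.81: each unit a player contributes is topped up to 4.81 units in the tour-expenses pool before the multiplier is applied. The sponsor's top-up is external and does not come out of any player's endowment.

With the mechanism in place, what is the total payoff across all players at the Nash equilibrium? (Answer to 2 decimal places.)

825.40 dollars

The effective private return per unit is now 1.3 × 4.81 / 6 = 1.0422 > 1, so every player's dominant strategy flips to full contribution.
So the Nash equilibrium is full contribution by all 6; the group earns 1.3 × 4.81 × 132 = 825.40.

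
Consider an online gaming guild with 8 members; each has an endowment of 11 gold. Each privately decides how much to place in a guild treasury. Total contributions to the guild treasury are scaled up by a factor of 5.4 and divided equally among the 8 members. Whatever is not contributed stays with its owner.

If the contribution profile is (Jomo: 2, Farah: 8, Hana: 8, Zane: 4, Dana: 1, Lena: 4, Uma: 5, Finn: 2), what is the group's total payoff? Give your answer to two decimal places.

Total contributed: 2 + 8 + 8 + 4 + 1 + 4 + 5 + 2 = 34; total kept: 8 × 11 − 34 = 54.
The guild treasury pays out 5.4 × 34 = 183.60 in aggregate.
Group total = 54 + 183.60 = 237.60.

237.60 gold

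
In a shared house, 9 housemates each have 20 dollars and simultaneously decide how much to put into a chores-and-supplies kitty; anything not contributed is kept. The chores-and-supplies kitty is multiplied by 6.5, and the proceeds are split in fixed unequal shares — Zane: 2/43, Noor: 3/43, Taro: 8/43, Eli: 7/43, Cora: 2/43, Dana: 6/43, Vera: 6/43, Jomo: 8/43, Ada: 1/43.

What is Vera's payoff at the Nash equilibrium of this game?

Player j's private return per contributed unit is 6.5 × (j's share). Contributing is weakly dominant for j when that share is at least 1/6.5 = 0.1538, and contributing 0 is dominant otherwise.
Taro, Eli and Jomo clear that bar, contributing 20 each; the remaining 6 contribute 0. Total contributed: 60.
Vera keeps 20 and receives 6.5 × 60 × 6/43 = 54.42 from the chores-and-supplies kitty, for a payoff of 74.42.

74.42 dollars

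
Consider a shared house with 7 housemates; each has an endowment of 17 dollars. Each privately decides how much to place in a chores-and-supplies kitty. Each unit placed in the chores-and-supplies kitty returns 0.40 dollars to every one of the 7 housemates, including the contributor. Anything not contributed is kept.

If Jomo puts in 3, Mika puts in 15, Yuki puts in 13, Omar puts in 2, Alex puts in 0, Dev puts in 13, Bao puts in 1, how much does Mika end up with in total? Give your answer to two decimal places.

Total contributed: 3 + 15 + 13 + 2 + 0 + 13 + 1 = 47.
Each receives 0.40 × 47 = 18.80 from the chores-and-supplies kitty.
Mika keeps 17 − 15 = 2, so Mika's payoff is 2 + 18.80 = 20.80.

20.80 dollars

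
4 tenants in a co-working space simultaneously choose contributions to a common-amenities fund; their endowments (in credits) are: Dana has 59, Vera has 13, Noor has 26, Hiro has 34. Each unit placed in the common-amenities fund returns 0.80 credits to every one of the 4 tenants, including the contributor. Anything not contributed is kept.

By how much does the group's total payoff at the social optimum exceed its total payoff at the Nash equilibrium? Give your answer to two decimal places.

290.40 credits

The private return per contributed unit is 0.80 < 1 for everyone, so the Nash equilibrium is zero contribution and the group total is Σ E_j = 59 + 13 + 26 + 34 = 132.
Each contributed unit returns 3.200 to the group, so the social optimum is full contribution by everyone: group total = 3.200 × 132 = 422.40.
Efficiency loss = (3.200 − 1) × 132 = 290.40.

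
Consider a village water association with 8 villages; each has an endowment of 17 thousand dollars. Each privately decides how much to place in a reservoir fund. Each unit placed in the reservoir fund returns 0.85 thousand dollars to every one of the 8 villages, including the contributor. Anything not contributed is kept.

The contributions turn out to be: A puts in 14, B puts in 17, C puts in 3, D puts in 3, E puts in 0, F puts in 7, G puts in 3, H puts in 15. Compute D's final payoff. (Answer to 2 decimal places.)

66.70 thousand dollars

Total contributed: 14 + 17 + 3 + 3 + 0 + 7 + 3 + 15 = 62.
Each receives 0.85 × 62 = 52.70 from the reservoir fund.
D keeps 17 − 3 = 14, so D's payoff is 14 + 52.70 = 66.70.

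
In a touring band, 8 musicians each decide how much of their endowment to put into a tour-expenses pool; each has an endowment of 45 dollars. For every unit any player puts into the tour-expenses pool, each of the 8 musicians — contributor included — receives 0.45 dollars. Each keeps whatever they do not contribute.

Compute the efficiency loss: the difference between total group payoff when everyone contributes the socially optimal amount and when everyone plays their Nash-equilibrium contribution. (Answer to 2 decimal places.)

936.00 dollars

The private return per contributed unit is 0.45 < 1, so contributing 0 is dominant for every player. At the Nash equilibrium everyone keeps their 45, and the group total is 8 × 45 = 360.
Each contributed unit returns 3.600 to the group as a whole (0.45 to each of 8 players), which exceeds 1, so the social optimum is full contribution: group total = 3.600 × 360 = 1296.00.
Efficiency loss = 1296.00 − 360 = 936.00.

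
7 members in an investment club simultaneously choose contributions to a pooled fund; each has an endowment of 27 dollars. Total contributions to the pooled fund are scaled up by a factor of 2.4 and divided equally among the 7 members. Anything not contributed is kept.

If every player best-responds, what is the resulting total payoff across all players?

189.00 dollars

Each contributed unit returns 2.4/7 = 0.3429 to its contributor — below 1 — so contributing 0 is dominant for every player. At the Nash equilibrium everyone keeps their 27, and the group total is 7 × 27 = 189.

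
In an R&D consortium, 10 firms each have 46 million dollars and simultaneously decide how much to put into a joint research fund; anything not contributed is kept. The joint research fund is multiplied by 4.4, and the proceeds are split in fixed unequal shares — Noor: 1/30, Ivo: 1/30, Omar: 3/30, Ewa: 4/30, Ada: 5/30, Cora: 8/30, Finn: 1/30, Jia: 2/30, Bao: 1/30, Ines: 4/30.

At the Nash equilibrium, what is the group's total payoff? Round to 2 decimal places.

616.40 million dollars

Player j's private return per contributed unit is 4.4 × (j's share). Contributing is weakly dominant for j when that share is at least 1/4.4 = 0.2273, and contributing 0 is dominant otherwise.
Only Cora (8/30) clears that bar, contributing 46; the remaining 9 contribute 0. Total contributed: 46.
The joint research fund pays out 4.4 × 46 = 202.40 in total (split across the unequal shares, but the aggregate is all that matters for the group sum).
The 9 free-riders keep 46 each, adding 414. Group total = 414 + 202.40 = 616.40.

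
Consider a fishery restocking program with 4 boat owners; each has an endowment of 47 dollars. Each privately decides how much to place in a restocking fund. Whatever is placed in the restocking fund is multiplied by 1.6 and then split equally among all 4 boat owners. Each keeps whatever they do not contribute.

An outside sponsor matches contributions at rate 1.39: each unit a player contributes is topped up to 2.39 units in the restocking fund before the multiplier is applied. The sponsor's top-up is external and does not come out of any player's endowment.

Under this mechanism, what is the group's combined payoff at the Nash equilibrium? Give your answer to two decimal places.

188.00 dollars

Even with the mechanism, each unit contributed returns only 1.6 × 2.39 / 4 = 0.9560 per unit of net cost, so contributing nothing is still dominant.
At the Nash equilibrium no one contributes; group total payoff = 4 × 47 = 188.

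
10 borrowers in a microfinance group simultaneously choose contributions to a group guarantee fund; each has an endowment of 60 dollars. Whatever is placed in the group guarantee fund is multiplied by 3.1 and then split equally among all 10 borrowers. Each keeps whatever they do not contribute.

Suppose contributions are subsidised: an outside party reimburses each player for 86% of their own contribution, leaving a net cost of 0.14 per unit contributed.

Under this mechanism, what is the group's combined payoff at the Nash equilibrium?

With the mechanism, a contributed unit returns (3.1/10) / 0.14 = 2.2143 per unit of net cost to the contributor — now above 1 — so contributing fully is weakly dominant for every player.
So the Nash equilibrium is full contribution by all 10; the group earns 10 × (60 × 0.86 + 3.1 × 60) = 2376.00.

2376.00 dollars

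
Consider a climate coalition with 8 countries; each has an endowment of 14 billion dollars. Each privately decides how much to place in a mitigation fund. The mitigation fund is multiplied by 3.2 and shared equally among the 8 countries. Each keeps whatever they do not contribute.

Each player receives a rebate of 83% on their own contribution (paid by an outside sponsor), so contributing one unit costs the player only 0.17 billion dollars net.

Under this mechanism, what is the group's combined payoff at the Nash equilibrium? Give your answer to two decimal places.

451.36 billion dollars

Under the mechanism each unit contributed yields (3.2/8) / 0.17 = 2.3529 back to its contributor per unit of net cost, which exceeds 1, making full contribution the dominant choice for everyone.
At the Nash equilibrium everyone contributes 14. Group total payoff = 8 × (14 × 0.83 + 3.2 × 14) = 451.36.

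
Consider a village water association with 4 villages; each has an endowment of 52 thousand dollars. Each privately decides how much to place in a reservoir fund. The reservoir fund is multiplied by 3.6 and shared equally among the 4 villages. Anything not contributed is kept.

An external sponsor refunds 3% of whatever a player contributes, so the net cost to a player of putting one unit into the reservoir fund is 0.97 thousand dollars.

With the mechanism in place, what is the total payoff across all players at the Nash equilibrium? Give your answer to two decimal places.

With the mechanism, a contributed unit returns (3.6/4) / 0.97 = 0.9278 per unit of net cost — still below 1 — so contributing 0 remains dominant for every player.
At the Nash equilibrium no one contributes; group total payoff = 4 × 52 = 208.

208.00 thousand dollars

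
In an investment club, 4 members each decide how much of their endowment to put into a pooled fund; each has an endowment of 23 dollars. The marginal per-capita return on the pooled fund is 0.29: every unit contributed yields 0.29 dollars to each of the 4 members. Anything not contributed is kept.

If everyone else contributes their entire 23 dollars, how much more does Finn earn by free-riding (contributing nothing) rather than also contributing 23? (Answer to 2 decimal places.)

Switching from a contribution of 23 to 0 lets Finn keep an extra 23 dollars, but lowers the pooled fund by 23, which costs Finn their own share of that drop: 0.29 × 23 = 6.67.
Net gain = 23 − 6.67 = 16.33. The private return per contributed unit (0.29) is below 1, so free-riding is indeed the best response regardless of what the others do.

16.33 dollars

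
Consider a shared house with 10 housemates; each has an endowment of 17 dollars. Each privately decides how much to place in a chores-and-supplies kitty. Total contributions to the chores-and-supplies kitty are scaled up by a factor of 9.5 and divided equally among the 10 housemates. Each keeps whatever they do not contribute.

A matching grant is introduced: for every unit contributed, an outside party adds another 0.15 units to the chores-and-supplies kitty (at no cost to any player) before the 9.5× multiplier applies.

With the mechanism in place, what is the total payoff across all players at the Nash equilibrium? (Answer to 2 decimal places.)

1857.25 dollars

With the mechanism, a contributed unit returns 9.5 × 1.15 / 10 = 1.0925 per unit of net cost to the contributor — now above 1 — so contributing fully is weakly dominant for every player.
So the Nash equilibrium is full contribution by all 10; the group earns 9.5 × 1.15 × 170 = 1857.25.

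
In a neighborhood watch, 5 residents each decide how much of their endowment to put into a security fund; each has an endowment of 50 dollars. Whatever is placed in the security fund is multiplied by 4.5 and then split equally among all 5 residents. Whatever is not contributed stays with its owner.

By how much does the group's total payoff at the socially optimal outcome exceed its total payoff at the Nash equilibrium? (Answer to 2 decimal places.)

875.00 dollars

Each contributed unit returns 4.5/5 = 0.9000 to its contributor — below 1 — so contributing 0 is dominant for every player. At the Nash equilibrium everyone keeps their 50, and the group total is 5 × 50 = 250.
Each contributed unit returns 4.500 to the group as a whole (0.9000 to each of 5 players), which exceeds 1, so the social optimum is full contribution: group total = 4.500 × 250 = 1125.00.
Efficiency loss = 1125.00 − 250 = 875.00.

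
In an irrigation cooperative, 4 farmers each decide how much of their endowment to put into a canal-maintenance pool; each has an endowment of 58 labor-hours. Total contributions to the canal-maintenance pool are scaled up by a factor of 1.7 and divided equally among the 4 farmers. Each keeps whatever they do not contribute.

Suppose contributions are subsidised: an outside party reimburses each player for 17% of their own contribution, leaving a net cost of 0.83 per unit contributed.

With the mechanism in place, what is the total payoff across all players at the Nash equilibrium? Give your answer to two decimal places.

The effective private return is (1.7/4) / 0.83 = 0.5120, which is still under 1, so the mechanism doesn't change anyone's dominant strategy: zero contribution.
At the Nash equilibrium no one contributes; group total payoff = 4 × 58 = 232.

232.00 labor-hours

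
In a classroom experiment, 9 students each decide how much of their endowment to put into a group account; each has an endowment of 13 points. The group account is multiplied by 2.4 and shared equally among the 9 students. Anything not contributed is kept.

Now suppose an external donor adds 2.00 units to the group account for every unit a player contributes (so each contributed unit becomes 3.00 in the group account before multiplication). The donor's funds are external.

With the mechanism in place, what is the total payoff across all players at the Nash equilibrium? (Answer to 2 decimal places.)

Even with the mechanism, each unit contributed returns only 2.4 × 3.00 / 9 = 0.8000 per unit of net cost, so contributing nothing is still dominant.
Everyone keeps their endowment and the group total is 9 × 13 = 117.

117.00 points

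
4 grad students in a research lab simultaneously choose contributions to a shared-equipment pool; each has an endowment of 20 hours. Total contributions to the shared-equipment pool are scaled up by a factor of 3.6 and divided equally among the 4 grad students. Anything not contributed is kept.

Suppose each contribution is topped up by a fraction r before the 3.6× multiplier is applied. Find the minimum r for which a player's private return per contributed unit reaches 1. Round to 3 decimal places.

With matching at rate r, one contributed unit becomes (1 + r) in the shared-equipment pool and returns 3.6 × (1 + r) / 4 to the contributor.
Setting this equal to 1: 1 + r = 4/3.6 = 1.1111.
So the minimum matching rate is r = 1.1111 − 1 = 0.111.

0.111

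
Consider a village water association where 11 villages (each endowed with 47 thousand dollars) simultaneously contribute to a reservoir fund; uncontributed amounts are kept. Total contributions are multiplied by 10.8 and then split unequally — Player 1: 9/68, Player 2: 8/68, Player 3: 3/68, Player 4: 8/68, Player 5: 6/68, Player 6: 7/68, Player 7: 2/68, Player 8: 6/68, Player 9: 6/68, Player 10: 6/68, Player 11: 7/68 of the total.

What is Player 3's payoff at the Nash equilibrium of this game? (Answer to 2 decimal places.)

158.97 thousand dollars

For player j, contributing a unit is worthwhile iff 10.8 × (j's share) ≥ 1, i.e. iff j's share is at least 0.0926.
The shares above 0.0926 belong to Player 1, Player 2, Player 4, Player 6 and Player 11, contributing 47 each; the remaining 6 contribute 0. Total contributed: 235.
Player 3 keeps 47 and receives 10.8 × 235 × 3/68 = 111.97 from the reservoir fund, for a payoff of 158.97.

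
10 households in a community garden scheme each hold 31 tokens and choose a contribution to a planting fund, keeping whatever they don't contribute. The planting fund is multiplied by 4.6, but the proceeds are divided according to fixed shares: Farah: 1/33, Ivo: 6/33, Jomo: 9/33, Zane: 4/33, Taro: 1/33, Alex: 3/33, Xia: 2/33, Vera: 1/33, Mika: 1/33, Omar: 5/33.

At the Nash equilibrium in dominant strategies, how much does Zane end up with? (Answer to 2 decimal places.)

For player j, contributing a unit is worthwhile iff 4.6 × (j's share) ≥ 1, i.e. iff j's share is at least 0.2174.
Jomo alone (share 9/33) is above the threshold, contributing 31; the remaining 9 contribute 0. Total contributed: 31.
Zane keeps 31 and receives 4.6 × 31 × 4/33 = 17.28 from the planting fund, for a payoff of 48.28.

48.28 tokens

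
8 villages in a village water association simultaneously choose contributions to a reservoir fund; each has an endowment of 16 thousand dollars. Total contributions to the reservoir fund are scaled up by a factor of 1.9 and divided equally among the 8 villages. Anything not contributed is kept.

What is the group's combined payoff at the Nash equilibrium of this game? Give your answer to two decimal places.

128.00 thousand dollars

Each contributed unit returns 1.9/8 = 0.2375 to its contributor — below 1 — so contributing 0 is dominant for every player. At the Nash equilibrium everyone keeps their 16, and the group total is 8 × 16 = 128.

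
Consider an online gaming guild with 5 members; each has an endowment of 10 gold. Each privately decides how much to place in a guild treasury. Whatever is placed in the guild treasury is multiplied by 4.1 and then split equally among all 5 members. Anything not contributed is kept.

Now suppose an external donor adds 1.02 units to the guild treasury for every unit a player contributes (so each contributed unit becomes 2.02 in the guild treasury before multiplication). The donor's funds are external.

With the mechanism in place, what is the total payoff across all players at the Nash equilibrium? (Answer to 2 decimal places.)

The effective private return per unit is now 4.1 × 2.02 / 5 = 1.6564 > 1, so every player's dominant strategy flips to full contribution.
At the Nash equilibrium everyone contributes 10. Group total payoff = 4.1 × 2.02 × 50 = 414.10.

414.10 gold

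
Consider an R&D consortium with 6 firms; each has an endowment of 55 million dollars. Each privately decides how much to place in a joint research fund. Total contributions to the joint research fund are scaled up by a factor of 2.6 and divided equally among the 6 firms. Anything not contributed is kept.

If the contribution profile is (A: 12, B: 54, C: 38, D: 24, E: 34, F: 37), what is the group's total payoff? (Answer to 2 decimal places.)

648.40 million dollars

Total contributed: 12 + 54 + 38 + 24 + 34 + 37 = 199; total kept: 6 × 55 − 199 = 131.
The joint research fund pays out 2.6 × 199 = 517.40 in aggregate.
Group total = 131 + 517.40 = 648.40.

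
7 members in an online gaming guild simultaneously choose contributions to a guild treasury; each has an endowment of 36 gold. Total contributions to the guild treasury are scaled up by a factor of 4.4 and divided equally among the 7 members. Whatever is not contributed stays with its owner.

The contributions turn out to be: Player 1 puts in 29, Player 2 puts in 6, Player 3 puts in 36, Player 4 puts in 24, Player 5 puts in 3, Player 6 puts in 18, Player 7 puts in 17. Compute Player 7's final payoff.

Total contributed: 29 + 6 + 36 + 24 + 3 + 18 + 17 = 133.
Each receives 4.4 × 133 / 7 = 83.60 from the guild treasury.
Player 7 keeps 36 − 17 = 19, so Player 7's payoff is 19 + 83.60 = 102.60.

102.60 gold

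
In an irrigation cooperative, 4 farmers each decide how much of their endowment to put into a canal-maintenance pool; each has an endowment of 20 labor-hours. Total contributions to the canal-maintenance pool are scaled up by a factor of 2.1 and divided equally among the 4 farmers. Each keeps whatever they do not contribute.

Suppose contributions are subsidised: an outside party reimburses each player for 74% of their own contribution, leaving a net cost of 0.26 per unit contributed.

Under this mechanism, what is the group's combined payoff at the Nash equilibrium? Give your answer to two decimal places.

With the mechanism, a contributed unit returns (2.1/4) / 0.26 = 2.0192 per unit of net cost to the contributor — now above 1 — so contributing fully is weakly dominant for every player.
So the Nash equilibrium is full contribution by all 4; the group earns 4 × (20 × 0.74 + 2.1 × 20) = 227.20.

227.20 labor-hours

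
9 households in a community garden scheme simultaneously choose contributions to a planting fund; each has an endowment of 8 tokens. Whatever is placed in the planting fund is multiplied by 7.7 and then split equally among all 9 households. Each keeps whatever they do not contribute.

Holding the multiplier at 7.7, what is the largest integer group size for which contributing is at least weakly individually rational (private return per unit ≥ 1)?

Private return per unit is 7.7/(group size), which is ≥ 1 whenever the group size is ≤ 7.7.
The largest such integer is 7.

7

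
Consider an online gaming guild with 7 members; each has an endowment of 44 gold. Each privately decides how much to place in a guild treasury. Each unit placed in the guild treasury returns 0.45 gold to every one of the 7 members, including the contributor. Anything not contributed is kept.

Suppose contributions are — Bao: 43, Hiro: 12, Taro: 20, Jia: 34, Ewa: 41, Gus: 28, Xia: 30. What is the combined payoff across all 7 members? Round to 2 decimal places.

755.20 gold

Total contributed: 43 + 12 + 20 + 34 + 41 + 28 + 30 = 208; total kept: 7 × 44 − 208 = 100.
The guild treasury pays out 0.45 × 7 × 208 = 655.20 in aggregate.
Group total = 100 + 655.20 = 755.20.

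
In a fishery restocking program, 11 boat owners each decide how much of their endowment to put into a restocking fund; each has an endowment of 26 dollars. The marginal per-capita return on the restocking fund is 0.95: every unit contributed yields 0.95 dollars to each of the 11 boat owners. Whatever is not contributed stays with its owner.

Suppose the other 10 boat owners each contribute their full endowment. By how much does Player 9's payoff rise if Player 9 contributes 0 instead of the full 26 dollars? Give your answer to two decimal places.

Switching from a contribution of 26 to 0 lets Player 9 keep an extra 26 dollars, but lowers the restocking fund by 26, which costs Player 9 their own share of that drop: 0.95 × 26 = 24.70.
Net gain = 26 − 24.70 = 1.30. The private return per contributed unit (0.95) is below 1, so free-riding is indeed the best response regardless of what the others do.

1.30 dollars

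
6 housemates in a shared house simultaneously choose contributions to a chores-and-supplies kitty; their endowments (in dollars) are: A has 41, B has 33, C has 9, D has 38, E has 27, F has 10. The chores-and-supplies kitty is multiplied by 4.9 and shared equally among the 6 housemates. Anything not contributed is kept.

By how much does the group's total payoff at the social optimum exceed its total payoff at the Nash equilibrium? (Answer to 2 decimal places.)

616.20 dollars

The private return per contributed unit is 4.9/6 = 0.8167 < 1 for every player regardless of endowment, so the Nash equilibrium is zero contribution and the group total is Σ E_j = 41 + 33 + 9 + 38 + 27 + 10 = 158.
Each contributed unit returns 4.900 to the group, so the social optimum is full contribution by everyone: group total = 4.900 × 158 = 774.20.
Efficiency loss = (4.900 − 1) × 158 = 616.20.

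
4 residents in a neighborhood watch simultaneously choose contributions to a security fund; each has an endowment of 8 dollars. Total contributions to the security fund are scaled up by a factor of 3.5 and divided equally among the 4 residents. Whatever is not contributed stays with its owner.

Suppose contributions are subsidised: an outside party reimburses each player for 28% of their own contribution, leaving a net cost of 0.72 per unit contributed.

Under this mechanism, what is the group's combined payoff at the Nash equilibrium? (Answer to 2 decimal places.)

120.96 dollars

The effective private return per unit is now (3.5/4) / 0.72 = 1.2153 > 1, so every player's dominant strategy flips to full contribution.
At the Nash equilibrium everyone contributes 8. Group total payoff = 4 × (8 × 0.28 + 3.5 × 8) = 120.96.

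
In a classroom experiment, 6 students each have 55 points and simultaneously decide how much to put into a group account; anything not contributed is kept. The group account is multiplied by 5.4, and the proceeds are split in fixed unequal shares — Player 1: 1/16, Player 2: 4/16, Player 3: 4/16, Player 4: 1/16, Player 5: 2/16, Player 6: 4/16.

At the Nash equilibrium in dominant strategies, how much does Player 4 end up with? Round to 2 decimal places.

A player with share s gets back 5.4·s per unit contributed, so full contribution is dominant for anyone with s > 1/5.4 = 0.1852 and zero contribution is dominant for anyone below.
Player 2, Player 3 and Player 6 clear that bar, contributing 55 each; the remaining 3 contribute 0. Total contributed: 165.
Player 4 keeps 55 and receives 5.4 × 165 × 1/16 = 55.69 from the group account, for a payoff of 110.69.

110.69 points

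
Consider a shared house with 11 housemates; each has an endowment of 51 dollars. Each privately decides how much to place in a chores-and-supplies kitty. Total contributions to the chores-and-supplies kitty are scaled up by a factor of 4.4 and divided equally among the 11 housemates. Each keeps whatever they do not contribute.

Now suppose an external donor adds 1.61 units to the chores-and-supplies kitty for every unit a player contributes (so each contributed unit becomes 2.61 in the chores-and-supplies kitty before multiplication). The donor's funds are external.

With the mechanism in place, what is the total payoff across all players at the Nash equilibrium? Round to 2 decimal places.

Under the mechanism each unit contributed yields 4.4 × 2.61 / 11 = 1.0440 back to its contributor per unit of net cost, which exceeds 1, making full contribution the dominant choice for everyone.
So the Nash equilibrium is full contribution by all 11; the group earns 4.4 × 2.61 × 561 = 6442.52.

6442.52 dollars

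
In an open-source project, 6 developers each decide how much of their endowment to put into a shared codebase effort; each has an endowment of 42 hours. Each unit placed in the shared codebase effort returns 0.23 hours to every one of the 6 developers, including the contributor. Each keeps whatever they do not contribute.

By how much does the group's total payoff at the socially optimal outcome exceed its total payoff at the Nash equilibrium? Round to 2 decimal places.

The private return per contributed unit is 0.23 < 1, so contributing 0 is dominant for every player. At the Nash equilibrium everyone keeps their 42, and the group total is 6 × 42 = 252.
Each contributed unit returns 1.380 to the group as a whole (0.23 to each of 6 players), which exceeds 1, so the social optimum is full contribution: group total = 1.380 × 252 = 347.76.
Efficiency loss = 347.76 − 252 = 95.76.

95.76 hours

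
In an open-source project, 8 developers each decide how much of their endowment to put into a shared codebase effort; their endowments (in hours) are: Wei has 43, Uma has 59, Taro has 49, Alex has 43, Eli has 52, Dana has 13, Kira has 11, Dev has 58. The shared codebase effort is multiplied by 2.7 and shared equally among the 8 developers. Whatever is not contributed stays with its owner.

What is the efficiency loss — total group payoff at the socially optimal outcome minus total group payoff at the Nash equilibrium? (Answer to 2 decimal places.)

557.60 hours

The private return per contributed unit is 2.7/8 = 0.3375 < 1 for every player regardless of endowment, so the Nash equilibrium is zero contribution and the group total is Σ E_j = 43 + 59 + 49 + 43 + 52 + 13 + 11 + 58 = 328.
Each contributed unit returns 2.700 to the group, so the social optimum is full contribution by everyone: group total = 2.700 × 328 = 885.60.
Efficiency loss = (2.700 − 1) × 328 = 557.60.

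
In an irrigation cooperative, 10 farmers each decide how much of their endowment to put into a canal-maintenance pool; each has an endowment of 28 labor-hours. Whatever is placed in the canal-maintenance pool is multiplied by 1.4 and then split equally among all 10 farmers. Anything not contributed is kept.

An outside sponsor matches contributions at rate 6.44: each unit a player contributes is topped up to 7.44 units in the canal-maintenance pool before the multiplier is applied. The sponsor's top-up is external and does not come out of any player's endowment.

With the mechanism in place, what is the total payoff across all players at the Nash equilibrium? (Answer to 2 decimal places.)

2916.48 labor-hours

Under the mechanism each unit contributed yields 1.4 × 7.44 / 10 = 1.0416 back to its contributor per unit of net cost, which exceeds 1, making full contribution the dominant choice for everyone.
At the Nash equilibrium everyone contributes 28. Group total payoff = 1.4 × 7.44 × 280 = 2916.48.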